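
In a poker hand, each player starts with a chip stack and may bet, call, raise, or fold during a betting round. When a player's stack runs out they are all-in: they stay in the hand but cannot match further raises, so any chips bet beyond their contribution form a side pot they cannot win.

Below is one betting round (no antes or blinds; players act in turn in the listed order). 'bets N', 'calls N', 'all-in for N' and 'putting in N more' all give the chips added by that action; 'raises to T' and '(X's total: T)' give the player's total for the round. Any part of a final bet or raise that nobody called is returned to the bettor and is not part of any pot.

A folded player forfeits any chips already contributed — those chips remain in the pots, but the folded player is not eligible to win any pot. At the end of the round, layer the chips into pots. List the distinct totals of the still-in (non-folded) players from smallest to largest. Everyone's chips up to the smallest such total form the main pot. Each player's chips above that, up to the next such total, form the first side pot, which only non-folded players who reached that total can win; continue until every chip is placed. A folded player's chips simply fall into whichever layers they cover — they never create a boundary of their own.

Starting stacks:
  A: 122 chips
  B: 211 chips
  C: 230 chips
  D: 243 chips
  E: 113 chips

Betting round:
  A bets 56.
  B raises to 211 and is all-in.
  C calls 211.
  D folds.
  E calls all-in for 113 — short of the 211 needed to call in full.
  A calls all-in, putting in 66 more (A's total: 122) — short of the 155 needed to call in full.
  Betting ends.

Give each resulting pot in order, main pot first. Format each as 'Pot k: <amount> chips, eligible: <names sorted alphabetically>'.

Contributions: A=122, B=211, C=211, E=113
Folded: D
Pot levels (distinct totals of non-folded players): 113, 122, 211
Layer 1-113: 113 each from A, B, C, E = 113*4 = 452 chips; eligible A, B, C, E
Layer 114-122: 9 each from A, B, C = 9*3 = 27 chips; eligible A, B, C
Layer 123-211: 89 each from B, C = 89*2 = 178 chips; eligible B, C

Pot 1: 452 chips, eligible: A, B, C, E
Pot 2: 27 chips, eligible: A, B, C
Pot 3: 178 chips, eligible: B, C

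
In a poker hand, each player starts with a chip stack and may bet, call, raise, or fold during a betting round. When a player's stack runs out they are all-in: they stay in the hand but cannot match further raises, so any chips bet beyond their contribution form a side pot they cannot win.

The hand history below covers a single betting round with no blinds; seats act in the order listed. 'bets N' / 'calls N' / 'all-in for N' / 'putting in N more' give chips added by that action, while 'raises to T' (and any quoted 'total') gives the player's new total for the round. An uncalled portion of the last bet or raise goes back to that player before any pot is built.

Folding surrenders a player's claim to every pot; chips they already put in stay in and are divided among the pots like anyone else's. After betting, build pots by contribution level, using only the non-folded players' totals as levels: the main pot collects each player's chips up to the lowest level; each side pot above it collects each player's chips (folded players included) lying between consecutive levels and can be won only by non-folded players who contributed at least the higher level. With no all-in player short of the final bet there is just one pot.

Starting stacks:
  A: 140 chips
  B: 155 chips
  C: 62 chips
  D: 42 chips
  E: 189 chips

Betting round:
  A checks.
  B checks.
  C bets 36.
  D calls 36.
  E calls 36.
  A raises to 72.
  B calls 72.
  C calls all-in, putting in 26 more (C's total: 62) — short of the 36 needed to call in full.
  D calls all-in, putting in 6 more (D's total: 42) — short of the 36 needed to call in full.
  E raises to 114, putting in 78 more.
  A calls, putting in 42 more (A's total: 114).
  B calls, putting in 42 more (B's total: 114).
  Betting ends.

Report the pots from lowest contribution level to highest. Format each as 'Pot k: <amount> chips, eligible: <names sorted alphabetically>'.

Pot 1: 210 chips, eligible: A, B, C, D, E
Pot 2: 80 chips, eligible: A, B, C, E
Pot 3: 156 chips, eligible: A, B, E

Derivation:
Contributions: A=114, B=114, C=62, D=42, E=114
Pot levels (distinct totals of non-folded players): 42, 62, 114
Layer 1-42: 42 each from A, B, C, D, E = 42*5 = 210 chips; eligible A, B, C, D, E
Layer 43-62: 20 each from A, B, C, E = 20*4 = 80 chips; eligible A, B, C, E
Layer 63-114: 52 each from A, B, E = 52*3 = 156 chips; eligible A, B, E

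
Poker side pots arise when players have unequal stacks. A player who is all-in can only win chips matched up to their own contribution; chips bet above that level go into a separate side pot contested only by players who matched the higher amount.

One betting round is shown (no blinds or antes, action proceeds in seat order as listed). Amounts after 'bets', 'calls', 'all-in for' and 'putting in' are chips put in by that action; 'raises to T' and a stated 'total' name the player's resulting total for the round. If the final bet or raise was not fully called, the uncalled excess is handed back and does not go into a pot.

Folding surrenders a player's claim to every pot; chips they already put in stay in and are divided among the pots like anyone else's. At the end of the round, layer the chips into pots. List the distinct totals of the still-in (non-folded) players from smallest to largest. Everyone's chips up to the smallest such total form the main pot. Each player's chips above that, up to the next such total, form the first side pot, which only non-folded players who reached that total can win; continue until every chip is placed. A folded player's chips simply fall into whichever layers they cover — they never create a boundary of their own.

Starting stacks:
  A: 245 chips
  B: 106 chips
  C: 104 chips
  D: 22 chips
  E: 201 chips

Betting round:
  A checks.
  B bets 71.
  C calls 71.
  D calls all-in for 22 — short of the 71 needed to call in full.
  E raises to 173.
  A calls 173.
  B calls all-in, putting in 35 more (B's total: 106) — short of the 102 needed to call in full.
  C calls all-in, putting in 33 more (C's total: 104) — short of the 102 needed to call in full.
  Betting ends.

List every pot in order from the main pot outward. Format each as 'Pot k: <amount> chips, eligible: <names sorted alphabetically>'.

Contributions: A=173, B=106, C=104, D=22, E=173
Pot levels (distinct totals of non-folded players): 22, 104, 106, 173
Layer 1-22: 22 each from A, B, C, D, E = 22*5 = 110 chips; eligible A, B, C, D, E
Layer 23-104: 82 each from A, B, C, E = 82*4 = 328 chips; eligible A, B, C, E
Layer 105-106: 2 each from A, B, E = 2*3 = 6 chips; eligible A, B, E
Layer 107-173: 67 each from A, E = 67*2 = 134 chips; eligible A, E

Pot 1: 110 chips, eligible: A, B, C, D, E
Pot 2: 328 chips, eligible: A, B, C, E
Pot 3: 6 chips, eligible: A, B, E
Pot 4: 134 chips, eligible: A, E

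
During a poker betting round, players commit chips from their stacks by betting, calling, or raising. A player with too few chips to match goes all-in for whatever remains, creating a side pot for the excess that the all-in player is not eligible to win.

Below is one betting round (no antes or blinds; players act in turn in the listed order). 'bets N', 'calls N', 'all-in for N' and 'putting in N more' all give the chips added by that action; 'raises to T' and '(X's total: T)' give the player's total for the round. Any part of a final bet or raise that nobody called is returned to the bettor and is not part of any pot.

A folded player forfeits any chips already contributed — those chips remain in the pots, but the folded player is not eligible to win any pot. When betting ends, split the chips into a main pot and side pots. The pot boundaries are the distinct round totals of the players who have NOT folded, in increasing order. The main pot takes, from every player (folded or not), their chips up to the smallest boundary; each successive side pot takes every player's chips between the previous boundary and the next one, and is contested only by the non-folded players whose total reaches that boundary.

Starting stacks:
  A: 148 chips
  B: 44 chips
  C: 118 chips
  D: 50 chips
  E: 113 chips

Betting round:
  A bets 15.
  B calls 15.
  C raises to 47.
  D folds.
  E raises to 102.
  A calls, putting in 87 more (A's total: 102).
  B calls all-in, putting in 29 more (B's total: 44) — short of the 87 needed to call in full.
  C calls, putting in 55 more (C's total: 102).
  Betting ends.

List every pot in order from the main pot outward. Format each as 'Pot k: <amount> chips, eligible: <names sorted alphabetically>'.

Pot 1: 176 chips, eligible: A, B, C, E
Pot 2: 174 chips, eligible: A, C, E

Derivation:
Contributions: A=102, B=44, C=102, E=102
Folded: D
Pot levels (distinct totals of non-folded players): 44, 102
Layer 1-44: 44 each from A, B, C, E = 44*4 = 176 chips; eligible A, B, C, E
Layer 45-102: 58 each from A, C, E = 58*3 = 174 chips; eligible A, C, E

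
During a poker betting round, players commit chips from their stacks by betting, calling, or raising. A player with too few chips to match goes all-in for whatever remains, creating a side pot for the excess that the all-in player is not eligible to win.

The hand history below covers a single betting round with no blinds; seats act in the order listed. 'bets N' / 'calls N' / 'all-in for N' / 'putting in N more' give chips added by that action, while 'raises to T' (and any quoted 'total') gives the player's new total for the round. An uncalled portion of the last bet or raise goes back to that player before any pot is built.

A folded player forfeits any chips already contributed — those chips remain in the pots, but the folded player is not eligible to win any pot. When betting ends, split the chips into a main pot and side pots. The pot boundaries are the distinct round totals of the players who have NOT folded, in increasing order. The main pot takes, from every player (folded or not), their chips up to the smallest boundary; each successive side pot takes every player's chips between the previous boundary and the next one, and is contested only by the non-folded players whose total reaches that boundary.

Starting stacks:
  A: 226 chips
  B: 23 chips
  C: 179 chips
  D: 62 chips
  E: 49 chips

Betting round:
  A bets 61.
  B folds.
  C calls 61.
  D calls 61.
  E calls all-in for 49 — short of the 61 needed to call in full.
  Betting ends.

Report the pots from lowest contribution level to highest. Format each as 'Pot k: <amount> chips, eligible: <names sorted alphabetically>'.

Contributions: A=61, C=61, D=61, E=49
Folded: B
Pot levels (distinct totals of non-folded players): 49, 61
Layer 1-49: 49 each from A, C, D, E = 49*4 = 196 chips; eligible A, C, D, E
Layer 50-61: 12 each from A, C, D = 12*3 = 36 chips; eligible A, C, D

Pot 1: 196 chips, eligible: A, C, D, E
Pot 2: 36 chips, eligible: A, C, D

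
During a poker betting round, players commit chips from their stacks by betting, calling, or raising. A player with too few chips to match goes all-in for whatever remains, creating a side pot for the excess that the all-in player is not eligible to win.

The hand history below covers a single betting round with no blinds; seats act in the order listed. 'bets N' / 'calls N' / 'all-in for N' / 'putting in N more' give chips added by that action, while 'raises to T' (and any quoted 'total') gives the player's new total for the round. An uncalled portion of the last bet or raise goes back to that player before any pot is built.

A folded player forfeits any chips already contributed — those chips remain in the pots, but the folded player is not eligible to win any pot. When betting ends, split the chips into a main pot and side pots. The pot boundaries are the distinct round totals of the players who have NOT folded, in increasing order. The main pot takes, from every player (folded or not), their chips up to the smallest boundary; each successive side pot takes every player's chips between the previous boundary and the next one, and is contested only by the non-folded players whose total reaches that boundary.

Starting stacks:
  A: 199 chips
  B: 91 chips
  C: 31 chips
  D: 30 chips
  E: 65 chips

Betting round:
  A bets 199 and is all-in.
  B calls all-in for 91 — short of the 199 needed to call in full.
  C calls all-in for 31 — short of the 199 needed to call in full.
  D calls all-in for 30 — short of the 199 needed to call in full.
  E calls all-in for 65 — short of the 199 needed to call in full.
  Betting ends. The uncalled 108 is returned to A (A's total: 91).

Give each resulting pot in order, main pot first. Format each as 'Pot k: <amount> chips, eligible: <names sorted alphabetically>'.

Pot 1: 150 chips, eligible: A, B, C, D, E
Pot 2: 4 chips, eligible: A, B, C, E
Pot 3: 102 chips, eligible: A, B, E
Pot 4: 52 chips, eligible: A, B

Derivation:
Contributions (after 108 returned to A): A=91, B=91, C=31, D=30, E=65
Pot levels (distinct totals of non-folded players): 30, 31, 65, 91
Layer 1-30: 30 each from A, B, C, D, E = 30*5 = 150 chips; eligible A, B, C, D, E
Layer 31-31: 1 each from A, B, C, E = 1*4 = 4 chips; eligible A, B, C, E
Layer 32-65: 34 each from A, B, E = 34*3 = 102 chips; eligible A, B, E
Layer 66-91: 26 each from A, B = 26*2 = 52 chips; eligible A, B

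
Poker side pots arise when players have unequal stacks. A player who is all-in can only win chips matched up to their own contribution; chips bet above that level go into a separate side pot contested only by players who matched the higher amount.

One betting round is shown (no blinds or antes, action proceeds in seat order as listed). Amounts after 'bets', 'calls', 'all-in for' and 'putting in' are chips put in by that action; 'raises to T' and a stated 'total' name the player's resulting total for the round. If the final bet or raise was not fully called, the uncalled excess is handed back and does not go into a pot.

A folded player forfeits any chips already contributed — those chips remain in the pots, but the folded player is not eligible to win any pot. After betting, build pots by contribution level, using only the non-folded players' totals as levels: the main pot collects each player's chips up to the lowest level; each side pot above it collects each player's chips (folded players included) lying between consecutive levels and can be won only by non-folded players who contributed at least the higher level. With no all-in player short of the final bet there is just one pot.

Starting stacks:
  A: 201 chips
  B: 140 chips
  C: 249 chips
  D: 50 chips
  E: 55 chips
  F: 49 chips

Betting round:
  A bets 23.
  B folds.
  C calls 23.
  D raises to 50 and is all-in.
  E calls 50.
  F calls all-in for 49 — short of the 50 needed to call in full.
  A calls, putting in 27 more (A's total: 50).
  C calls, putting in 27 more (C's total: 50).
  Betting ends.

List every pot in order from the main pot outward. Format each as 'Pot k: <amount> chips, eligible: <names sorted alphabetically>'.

Contributions: A=50, C=50, D=50, E=50, F=49
Folded: B
Pot levels (distinct totals of non-folded players): 49, 50
Layer 1-49: 49 each from A, C, D, E, F = 49*5 = 245 chips; eligible A, C, D, E, F
Layer 50-50: 1 each from A, C, D, E = 1*4 = 4 chips; eligible A, C, D, E

Pot 1: 245 chips, eligible: A, C, D, E, F
Pot 2: 4 chips, eligible: A, C, D, E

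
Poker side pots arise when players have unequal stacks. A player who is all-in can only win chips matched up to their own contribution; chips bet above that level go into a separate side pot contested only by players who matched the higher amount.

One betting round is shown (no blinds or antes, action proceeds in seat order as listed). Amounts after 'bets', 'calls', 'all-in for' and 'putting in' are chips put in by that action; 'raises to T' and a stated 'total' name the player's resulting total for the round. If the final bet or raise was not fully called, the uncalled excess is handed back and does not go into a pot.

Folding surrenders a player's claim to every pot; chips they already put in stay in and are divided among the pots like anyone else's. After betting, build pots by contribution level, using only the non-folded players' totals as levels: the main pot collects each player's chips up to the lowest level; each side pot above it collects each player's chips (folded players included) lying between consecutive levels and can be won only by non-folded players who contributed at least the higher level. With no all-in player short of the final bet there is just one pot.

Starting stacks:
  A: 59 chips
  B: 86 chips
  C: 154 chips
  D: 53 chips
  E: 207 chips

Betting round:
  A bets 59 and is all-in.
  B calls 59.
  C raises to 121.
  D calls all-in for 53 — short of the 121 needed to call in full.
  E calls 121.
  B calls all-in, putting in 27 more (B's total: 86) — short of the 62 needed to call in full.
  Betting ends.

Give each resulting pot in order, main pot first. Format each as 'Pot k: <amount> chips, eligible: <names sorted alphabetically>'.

Pot 1: 265 chips, eligible: A, B, C, D, E
Pot 2: 24 chips, eligible: A, B, C, E
Pot 3: 81 chips, eligible: B, C, E
Pot 4: 70 chips, eligible: C, E

Derivation:
Contributions: A=59, B=86, C=121, D=53, E=121
Pot levels (distinct totals of non-folded players): 53, 59, 86, 121
Layer 1-53: 53 each from A, B, C, D, E = 53*5 = 265 chips; eligible A, B, C, D, E
Layer 54-59: 6 each from A, B, C, E = 6*4 = 24 chips; eligible A, B, C, E
Layer 60-86: 27 each from B, C, E = 27*3 = 81 chips; eligible B, C, E
Layer 87-121: 35 each from C, E = 35*2 = 70 chips; eligible C, E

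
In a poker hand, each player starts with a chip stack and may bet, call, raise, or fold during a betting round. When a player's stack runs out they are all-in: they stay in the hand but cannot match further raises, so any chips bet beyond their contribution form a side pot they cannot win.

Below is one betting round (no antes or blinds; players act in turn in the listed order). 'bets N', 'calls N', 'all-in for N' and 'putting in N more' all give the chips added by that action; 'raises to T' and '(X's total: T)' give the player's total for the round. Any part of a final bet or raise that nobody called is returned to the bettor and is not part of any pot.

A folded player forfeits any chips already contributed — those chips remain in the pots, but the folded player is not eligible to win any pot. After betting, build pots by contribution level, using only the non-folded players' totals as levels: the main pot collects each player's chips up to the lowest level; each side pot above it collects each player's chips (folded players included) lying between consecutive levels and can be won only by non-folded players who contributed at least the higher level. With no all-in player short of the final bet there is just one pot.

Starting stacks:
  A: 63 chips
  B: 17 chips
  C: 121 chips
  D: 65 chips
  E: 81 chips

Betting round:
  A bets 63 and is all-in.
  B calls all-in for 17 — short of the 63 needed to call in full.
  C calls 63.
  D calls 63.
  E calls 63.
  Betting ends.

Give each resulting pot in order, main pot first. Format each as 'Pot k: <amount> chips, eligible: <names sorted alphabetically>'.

Contributions: A=63, B=17, C=63, D=63, E=63
Pot levels (distinct totals of non-folded players): 17, 63
Layer 1-17: 17 each from A, B, C, D, E = 17*5 = 85 chips; eligible A, B, C, D, E
Layer 18-63: 46 each from A, C, D, E = 46*4 = 184 chips; eligible A, C, D, E

Pot 1: 85 chips, eligible: A, B, C, D, E
Pot 2: 184 chips, eligible: A, C, D, E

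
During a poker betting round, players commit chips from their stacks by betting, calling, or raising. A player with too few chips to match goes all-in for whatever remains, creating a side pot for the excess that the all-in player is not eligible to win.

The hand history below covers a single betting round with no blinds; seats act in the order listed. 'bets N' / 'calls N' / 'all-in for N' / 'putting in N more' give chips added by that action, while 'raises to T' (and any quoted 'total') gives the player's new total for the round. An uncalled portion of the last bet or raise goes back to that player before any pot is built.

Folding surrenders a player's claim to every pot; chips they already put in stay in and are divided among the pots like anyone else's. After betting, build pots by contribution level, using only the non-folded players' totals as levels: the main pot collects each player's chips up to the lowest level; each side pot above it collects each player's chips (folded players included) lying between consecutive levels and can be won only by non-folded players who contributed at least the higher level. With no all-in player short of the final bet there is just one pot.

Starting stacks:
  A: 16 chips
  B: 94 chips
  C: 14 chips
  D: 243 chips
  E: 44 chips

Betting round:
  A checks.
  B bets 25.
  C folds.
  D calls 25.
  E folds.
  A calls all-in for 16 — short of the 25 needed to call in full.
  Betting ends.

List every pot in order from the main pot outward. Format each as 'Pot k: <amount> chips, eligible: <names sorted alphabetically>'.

Contributions: A=16, B=25, D=25
Folded: C, E
Pot levels (distinct totals of non-folded players): 16, 25
Layer 1-16: 16 each from A, B, D = 16*3 = 48 chips; eligible A, B, D
Layer 17-25: 9 each from B, D = 9*2 = 18 chips; eligible B, D

Pot 1: 48 chips, eligible: A, B, D
Pot 2: 18 chips, eligible: B, D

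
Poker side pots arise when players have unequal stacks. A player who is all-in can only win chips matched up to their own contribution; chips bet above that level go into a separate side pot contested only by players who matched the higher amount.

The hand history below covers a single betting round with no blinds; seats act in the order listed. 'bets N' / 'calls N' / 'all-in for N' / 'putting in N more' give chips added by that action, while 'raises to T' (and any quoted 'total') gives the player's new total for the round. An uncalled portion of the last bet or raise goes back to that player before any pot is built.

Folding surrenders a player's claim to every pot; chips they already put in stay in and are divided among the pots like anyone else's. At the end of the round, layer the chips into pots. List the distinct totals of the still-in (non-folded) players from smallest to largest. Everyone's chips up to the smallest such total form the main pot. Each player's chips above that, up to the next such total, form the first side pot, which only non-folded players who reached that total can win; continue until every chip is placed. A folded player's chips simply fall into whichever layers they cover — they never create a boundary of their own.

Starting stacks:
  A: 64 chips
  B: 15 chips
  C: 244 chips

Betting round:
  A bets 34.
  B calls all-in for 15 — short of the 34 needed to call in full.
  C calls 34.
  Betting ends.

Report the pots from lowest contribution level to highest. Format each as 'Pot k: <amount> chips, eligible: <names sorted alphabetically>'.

Contributions: A=34, B=15, C=34
Pot levels (distinct totals of non-folded players): 15, 34
Layer 1-15: 15 each from A, B, C = 15*3 = 45 chips; eligible A, B, C
Layer 16-34: 19 each from A, C = 19*2 = 38 chips; eligible A, C

Pot 1: 45 chips, eligible: A, B, C
Pot 2: 38 chips, eligible: A, C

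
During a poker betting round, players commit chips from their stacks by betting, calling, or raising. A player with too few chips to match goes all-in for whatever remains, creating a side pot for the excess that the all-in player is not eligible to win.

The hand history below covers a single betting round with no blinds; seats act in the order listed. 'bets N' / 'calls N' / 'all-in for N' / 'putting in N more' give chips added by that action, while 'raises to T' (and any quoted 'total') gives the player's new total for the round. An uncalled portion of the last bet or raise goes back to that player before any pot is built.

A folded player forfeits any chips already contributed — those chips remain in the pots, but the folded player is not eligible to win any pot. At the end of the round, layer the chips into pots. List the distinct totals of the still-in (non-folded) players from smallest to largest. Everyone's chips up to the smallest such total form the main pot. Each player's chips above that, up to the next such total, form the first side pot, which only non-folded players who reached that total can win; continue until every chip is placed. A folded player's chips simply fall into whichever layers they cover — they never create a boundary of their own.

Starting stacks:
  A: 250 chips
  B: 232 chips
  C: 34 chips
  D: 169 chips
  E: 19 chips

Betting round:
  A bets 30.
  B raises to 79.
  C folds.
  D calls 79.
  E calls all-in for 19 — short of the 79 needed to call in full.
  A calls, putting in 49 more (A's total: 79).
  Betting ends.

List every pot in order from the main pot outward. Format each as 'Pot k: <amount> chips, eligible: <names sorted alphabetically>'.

Pot 1: 76 chips, eligible: A, B, D, E
Pot 2: 180 chips, eligible: A, B, D

Derivation:
Contributions: A=79, B=79, D=79, E=19
Folded: C
Pot levels (distinct totals of non-folded players): 19, 79
Layer 1-19: 19 each from A, B, D, E = 19*4 = 76 chips; eligible A, B, D, E
Layer 20-79: 60 each from A, B, D = 60*3 = 180 chips; eligible A, B, D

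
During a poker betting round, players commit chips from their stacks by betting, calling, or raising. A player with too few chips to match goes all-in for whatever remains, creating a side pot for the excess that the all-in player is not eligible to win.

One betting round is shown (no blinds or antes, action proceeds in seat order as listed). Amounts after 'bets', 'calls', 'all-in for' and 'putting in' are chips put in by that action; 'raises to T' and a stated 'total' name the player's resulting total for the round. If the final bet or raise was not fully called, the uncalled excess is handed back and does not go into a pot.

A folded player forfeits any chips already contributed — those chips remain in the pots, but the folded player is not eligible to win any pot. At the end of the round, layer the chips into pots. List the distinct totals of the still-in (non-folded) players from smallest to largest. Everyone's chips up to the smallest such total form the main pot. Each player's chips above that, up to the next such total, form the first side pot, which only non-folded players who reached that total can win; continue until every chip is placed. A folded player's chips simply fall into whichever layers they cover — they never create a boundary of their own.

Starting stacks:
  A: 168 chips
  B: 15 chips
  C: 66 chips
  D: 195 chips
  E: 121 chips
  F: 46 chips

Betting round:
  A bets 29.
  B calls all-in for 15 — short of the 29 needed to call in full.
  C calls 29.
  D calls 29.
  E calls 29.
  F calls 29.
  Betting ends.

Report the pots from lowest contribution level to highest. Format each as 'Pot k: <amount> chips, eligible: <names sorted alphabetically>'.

Pot 1: 90 chips, eligible: A, B, C, D, E, F
Pot 2: 70 chips, eligible: A, C, D, E, F

Derivation:
Contributions: A=29, B=15, C=29, D=29, E=29, F=29
Pot levels (distinct totals of non-folded players): 15, 29
Layer 1-15: 15 each from A, B, C, D, E, F = 15*6 = 90 chips; eligible A, B, C, D, E, F
Layer 16-29: 14 each from A, C, D, E, F = 14*5 = 70 chips; eligible A, C, D, E, F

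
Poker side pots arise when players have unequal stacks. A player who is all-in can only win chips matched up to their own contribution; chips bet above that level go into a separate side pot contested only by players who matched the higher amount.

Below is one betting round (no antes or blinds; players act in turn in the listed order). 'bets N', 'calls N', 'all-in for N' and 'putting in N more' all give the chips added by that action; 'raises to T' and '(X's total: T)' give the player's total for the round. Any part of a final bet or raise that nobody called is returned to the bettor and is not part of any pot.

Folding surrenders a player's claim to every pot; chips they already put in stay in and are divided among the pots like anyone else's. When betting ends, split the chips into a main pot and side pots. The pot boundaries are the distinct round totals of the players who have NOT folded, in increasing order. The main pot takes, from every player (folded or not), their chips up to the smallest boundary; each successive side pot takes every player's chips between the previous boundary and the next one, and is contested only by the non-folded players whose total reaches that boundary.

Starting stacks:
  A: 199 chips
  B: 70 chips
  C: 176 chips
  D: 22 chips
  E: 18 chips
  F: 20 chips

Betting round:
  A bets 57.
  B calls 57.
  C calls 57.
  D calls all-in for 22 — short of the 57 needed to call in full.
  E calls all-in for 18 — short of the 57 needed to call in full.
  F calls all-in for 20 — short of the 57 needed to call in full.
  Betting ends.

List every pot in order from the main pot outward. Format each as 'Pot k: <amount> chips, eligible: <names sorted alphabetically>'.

Pot 1: 108 chips, eligible: A, B, C, D, E, F
Pot 2: 10 chips, eligible: A, B, C, D, F
Pot 3: 8 chips, eligible: A, B, C, D
Pot 4: 105 chips, eligible: A, B, C

Derivation:
Contributions: A=57, B=57, C=57, D=22, E=18, F=20
Pot levels (distinct totals of non-folded players): 18, 20, 22, 57
Layer 1-18: 18 each from A, B, C, D, E, F = 18*6 = 108 chips; eligible A, B, C, D, E, F
Layer 19-20: 2 each from A, B, C, D, F = 2*5 = 10 chips; eligible A, B, C, D, F
Layer 21-22: 2 each from A, B, C, D = 2*4 = 8 chips; eligible A, B, C, D
Layer 23-57: 35 each from A, B, C = 35*3 = 105 chips; eligible A, B, C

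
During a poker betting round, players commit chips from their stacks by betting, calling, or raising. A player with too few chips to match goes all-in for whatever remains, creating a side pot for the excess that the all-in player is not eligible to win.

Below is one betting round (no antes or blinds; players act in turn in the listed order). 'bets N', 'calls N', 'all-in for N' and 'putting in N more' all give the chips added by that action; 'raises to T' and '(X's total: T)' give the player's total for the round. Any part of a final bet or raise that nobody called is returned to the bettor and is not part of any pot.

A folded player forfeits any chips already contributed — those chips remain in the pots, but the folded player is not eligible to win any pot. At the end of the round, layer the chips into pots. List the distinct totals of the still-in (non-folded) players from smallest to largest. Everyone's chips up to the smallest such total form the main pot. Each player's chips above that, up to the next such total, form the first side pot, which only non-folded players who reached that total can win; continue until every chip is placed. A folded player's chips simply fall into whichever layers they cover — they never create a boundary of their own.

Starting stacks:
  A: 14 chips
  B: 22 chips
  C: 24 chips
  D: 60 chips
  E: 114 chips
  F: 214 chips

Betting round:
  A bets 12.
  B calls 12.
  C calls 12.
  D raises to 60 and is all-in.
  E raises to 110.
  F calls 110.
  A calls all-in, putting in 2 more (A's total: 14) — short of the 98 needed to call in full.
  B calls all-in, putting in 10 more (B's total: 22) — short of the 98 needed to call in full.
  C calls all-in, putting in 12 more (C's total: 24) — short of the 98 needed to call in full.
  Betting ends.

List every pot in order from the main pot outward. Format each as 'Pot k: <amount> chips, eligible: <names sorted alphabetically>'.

Contributions: A=14, B=22, C=24, D=60, E=110, F=110
Pot levels (distinct totals of non-folded players): 14, 22, 24, 60, 110
Layer 1-14: 14 each from A, B, C, D, E, F = 14*6 = 84 chips; eligible A, B, C, D, E, F
Layer 15-22: 8 each from B, C, D, E, F = 8*5 = 40 chips; eligible B, C, D, E, F
Layer 23-24: 2 each from C, D, E, F = 2*4 = 8 chips; eligible C, D, E, F
Layer 25-60: 36 each from D, E, F = 36*3 = 108 chips; eligible D, E, F
Layer 61-110: 50 each from E, F = 50*2 = 100 chips; eligible E, F

Pot 1: 84 chips, eligible: A, B, C, D, E, F
Pot 2: 40 chips, eligible: B, C, D, E, F
Pot 3: 8 chips, eligible: C, D, E, F
Pot 4: 108 chips, eligible: D, E, F
Pot 5: 100 chips, eligible: E, F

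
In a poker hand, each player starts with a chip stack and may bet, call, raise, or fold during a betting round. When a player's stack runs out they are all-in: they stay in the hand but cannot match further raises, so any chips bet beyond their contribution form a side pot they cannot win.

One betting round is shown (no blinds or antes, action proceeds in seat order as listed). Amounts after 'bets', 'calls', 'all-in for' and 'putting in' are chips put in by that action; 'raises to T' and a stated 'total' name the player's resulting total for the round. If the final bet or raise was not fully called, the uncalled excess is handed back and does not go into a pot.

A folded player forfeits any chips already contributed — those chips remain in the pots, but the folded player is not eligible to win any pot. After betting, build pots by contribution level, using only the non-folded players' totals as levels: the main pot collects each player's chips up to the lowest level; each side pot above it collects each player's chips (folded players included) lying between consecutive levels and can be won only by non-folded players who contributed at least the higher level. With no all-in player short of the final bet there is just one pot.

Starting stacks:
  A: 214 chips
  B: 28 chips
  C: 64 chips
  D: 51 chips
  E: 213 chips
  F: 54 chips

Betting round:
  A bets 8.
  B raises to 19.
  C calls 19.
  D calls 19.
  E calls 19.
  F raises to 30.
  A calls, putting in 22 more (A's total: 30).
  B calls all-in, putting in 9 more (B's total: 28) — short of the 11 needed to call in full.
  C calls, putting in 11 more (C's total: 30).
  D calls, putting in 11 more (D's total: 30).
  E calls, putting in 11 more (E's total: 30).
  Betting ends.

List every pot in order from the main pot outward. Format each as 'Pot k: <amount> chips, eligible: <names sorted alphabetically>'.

Pot 1: 168 chips, eligible: A, B, C, D, E, F
Pot 2: 10 chips, eligible: A, C, D, E, F

Derivation:
Contributions: A=30, B=28, C=30, D=30, E=30, F=30
Pot levels (distinct totals of non-folded players): 28, 30
Layer 1-28: 28 each from A, B, C, D, E, F = 28*6 = 168 chips; eligible A, B, C, D, E, F
Layer 29-30: 2 each from A, C, D, E, F = 2*5 = 10 chips; eligible A, C, D, E, F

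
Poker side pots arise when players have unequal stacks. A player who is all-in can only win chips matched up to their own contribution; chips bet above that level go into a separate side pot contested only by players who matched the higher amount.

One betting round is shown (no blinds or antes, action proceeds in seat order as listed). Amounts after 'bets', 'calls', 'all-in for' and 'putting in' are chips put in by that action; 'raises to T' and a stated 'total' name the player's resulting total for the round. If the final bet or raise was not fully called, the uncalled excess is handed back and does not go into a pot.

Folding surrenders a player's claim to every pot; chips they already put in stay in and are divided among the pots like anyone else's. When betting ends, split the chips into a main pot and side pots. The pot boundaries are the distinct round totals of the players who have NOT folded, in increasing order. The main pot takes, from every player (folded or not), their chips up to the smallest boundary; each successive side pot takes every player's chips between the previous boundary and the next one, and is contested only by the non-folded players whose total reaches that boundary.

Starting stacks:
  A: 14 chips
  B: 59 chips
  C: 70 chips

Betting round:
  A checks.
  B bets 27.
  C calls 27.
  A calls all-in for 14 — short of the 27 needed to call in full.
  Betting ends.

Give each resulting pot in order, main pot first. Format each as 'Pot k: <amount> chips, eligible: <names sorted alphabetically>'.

Pot 1: 42 chips, eligible: A, B, C
Pot 2: 26 chips, eligible: B, C

Derivation:
Contributions: A=14, B=27, C=27
Pot levels (distinct totals of non-folded players): 14, 27
Layer 1-14: 14 each from A, B, C = 14*3 = 42 chips; eligible A, B, C
Layer 15-27: 13 each from B, C = 13*2 = 26 chips; eligible B, C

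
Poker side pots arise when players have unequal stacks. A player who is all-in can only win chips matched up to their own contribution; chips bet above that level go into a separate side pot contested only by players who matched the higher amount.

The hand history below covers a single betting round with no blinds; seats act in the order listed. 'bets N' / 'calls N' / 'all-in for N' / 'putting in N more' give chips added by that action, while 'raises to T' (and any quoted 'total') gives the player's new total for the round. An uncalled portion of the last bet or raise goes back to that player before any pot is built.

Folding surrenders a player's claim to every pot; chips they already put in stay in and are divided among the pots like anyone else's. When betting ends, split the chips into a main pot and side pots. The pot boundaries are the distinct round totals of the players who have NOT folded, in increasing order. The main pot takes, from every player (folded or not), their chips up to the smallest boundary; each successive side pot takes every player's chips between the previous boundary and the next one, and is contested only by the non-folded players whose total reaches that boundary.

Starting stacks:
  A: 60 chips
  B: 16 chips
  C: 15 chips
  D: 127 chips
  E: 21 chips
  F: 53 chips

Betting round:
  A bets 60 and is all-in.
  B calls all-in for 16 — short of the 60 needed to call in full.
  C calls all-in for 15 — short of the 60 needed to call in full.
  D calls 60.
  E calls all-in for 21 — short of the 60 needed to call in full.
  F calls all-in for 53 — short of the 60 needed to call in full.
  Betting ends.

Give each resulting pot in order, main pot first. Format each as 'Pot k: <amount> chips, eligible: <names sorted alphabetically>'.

Pot 1: 90 chips, eligible: A, B, C, D, E, F
Pot 2: 5 chips, eligible: A, B, D, E, F
Pot 3: 20 chips, eligible: A, D, E, F
Pot 4: 96 chips, eligible: A, D, F
Pot 5: 14 chips, eligible: A, D

Derivation:
Contributions: A=60, B=16, C=15, D=60, E=21, F=53
Pot levels (distinct totals of non-folded players): 15, 16, 21, 53, 60
Layer 1-15: 15 each from A, B, C, D, E, F = 15*6 = 90 chips; eligible A, B, C, D, E, F
Layer 16-16: 1 each from A, B, D, E, F = 1*5 = 5 chips; eligible A, B, D, E, F
Layer 17-21: 5 each from A, D, E, F = 5*4 = 20 chips; eligible A, D, E, F
Layer 22-53: 32 each from A, D, F = 32*3 = 96 chips; eligible A, D, F
Layer 54-60: 7 each from A, D = 7*2 = 14 chips; eligible A, D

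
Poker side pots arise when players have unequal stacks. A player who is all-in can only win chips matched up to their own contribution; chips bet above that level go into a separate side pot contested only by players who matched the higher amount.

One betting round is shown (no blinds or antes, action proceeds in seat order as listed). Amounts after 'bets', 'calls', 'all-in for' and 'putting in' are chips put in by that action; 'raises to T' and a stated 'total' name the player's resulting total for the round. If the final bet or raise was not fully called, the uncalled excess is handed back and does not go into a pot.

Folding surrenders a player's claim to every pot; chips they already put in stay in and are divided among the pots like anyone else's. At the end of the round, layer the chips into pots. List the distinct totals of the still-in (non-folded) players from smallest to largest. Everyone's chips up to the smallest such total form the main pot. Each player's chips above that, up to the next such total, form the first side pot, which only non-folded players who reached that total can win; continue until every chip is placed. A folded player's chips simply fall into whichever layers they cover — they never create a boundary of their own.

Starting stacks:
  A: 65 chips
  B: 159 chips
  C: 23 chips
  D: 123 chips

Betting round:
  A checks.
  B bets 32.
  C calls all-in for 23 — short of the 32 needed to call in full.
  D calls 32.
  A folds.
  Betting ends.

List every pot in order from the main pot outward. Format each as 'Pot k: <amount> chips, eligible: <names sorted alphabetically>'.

Pot 1: 69 chips, eligible: B, C, D
Pot 2: 18 chips, eligible: B, D

Derivation:
Contributions: B=32, C=23, D=32
Folded: A
Pot levels (distinct totals of non-folded players): 23, 32
Layer 1-23: 23 each from B, C, D = 23*3 = 69 chips; eligible B, C, D
Layer 24-32: 9 each from B, D = 9*2 = 18 chips; eligible B, D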